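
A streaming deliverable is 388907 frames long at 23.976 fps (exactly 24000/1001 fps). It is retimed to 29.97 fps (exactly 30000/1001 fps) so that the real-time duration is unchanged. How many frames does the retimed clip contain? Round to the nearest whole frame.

486134 frames

Frames at target rate = 388907 × (30000/1001) / (24000/1001) = 1944535/4 ≈ 486133.750.
Nearest whole frame: 486134.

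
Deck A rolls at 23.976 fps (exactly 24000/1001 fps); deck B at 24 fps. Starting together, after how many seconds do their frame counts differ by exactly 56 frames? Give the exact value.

The gap grows by |24 − 24000/1001| = 24/1001 frames per second.
Time for a 56-frame gap: 56 ÷ (24/1001) = 7007/3 s.

7007/3 seconds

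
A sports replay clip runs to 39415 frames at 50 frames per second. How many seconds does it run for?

788.3 seconds

Running time = 39415 / (50) = 788.3 s.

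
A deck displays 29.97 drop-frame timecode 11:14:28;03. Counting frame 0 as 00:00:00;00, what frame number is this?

1212829

Complete 10-minute blocks: 67, each 17982 frames → 1204794.
Remaining 4 whole minutes in the current block: 1800 + 3 × 1798 = 7194 frames.
Within the current minute: 28 × 30 + 3 − 2 = 841 (labels ;00/;01 skipped at this minute). Total = 1204794 + 7194 + 841 = 1212829.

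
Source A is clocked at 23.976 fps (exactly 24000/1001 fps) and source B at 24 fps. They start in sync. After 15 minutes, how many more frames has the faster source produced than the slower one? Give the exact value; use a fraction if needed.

21600/1001 frames

15 min = 900 s.
A emits 24000/1001 × 900 = 21600000/1001 frames; B emits 24 × 900 = 21600.
Difference = 21600/1001 frames (≈ 21.5784); B is ahead of A.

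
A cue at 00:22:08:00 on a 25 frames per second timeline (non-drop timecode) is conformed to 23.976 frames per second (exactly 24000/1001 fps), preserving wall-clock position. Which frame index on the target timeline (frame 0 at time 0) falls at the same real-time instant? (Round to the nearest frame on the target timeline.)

Source frame index: (0×3600 + 22×60 + 8) × 25 + 0 = 33200.
Real time: 33200 / (25) = 1328 s.
Target frame: (1328) × (24000/1001) = 31872000/1001 ≈ 31840.160 → 31840.

frame 31840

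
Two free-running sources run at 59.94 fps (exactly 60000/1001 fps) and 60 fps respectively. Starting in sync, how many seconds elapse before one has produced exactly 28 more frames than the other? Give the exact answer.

7007/15 seconds

The gap grows by |60 − 60000/1001| = 60/1001 frames per second.
Time for a 28-frame gap: 28 ÷ (60/1001) = 7007/15 s.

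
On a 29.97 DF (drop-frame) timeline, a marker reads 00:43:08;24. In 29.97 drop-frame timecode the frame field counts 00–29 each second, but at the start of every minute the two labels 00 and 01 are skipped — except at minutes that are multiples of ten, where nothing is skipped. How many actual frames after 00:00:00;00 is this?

Complete 10-minute blocks: 4, each 17982 frames → 71928.
Remaining 3 whole minutes in the current block: 1800 + 2 × 1798 = 5396 frames.
Within the current minute: 8 × 30 + 24 − 2 = 262 (labels ;00/;01 skipped at this minute). Total = 71928 + 5396 + 262 = 77586.

77586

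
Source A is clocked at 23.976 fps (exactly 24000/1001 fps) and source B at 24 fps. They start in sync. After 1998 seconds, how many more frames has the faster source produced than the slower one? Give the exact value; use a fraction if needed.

A emits 24000/1001 × 1998 = 47952000/1001 frames; B emits 24 × 1998 = 47952.
Difference = 47952/1001 frames (≈ 47.9041); B is ahead of A.

47952/1001 frames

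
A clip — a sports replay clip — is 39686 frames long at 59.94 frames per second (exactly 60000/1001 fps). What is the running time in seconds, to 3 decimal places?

662.095 seconds

Running time = 39686 × 1001/60000 = 19862843/30000 s ≈ 662.095 s.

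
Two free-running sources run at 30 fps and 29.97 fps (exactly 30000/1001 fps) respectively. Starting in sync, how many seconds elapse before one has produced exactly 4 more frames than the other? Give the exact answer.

The gap grows by |30000/1001 − 30| = 30/1001 frames per second.
Time for a 4-frame gap: 4 ÷ (30/1001) = 2002/15 s.

2002/15 seconds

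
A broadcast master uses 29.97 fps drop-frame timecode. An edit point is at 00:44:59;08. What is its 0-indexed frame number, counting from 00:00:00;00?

80898

As if non-drop at 30 labels/s: (0 × 3600 + 44 × 60 + 59) × 30 + 8 = 80978.
Minute boundaries passed: 44; those not divisible by 10: 44 − 4 = 40; dropped labels = 2 × 40 = 80.
Actual frame index = 80978 − 80 = 80898.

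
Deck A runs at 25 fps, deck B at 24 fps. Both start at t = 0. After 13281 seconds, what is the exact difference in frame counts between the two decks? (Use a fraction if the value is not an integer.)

A emits 25 × 13281 = 332025 frames; B emits 24 × 13281 = 318744.
Difference = 13281 frames; B is behind A.

13281 frames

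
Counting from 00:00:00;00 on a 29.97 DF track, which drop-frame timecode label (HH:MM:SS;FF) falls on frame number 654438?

06:03:56;12

Ten DF minutes hold 17982 frames, so frame 654438 lies in block 36 (frames 647352–665333) with 7086 frames into that block.
The block's first minute is 1800 frames and the rest 1798 each; 7086 frames reaches minute 3, so 36 × 18 + 3 × 2 = 654 labels have been skipped so far.
Adding those back, label number 654438 + 654 = 655092 at 30 labels/s is 21836 s + 12 f = 6 h 3 min 56 s frame 12, i.e. 06:03:56;12.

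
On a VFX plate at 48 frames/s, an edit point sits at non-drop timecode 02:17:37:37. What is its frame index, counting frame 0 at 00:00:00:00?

Total seconds to the label: (2 × 3600 + 17 × 60 + 37) = 8257.
Frame index = 8257 × 48 + 37 = 396373.

frame 396373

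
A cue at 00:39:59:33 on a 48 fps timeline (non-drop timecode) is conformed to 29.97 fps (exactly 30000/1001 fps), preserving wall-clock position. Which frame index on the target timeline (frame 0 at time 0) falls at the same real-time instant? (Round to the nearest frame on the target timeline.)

frame 71919

Source frame index: (0×3600 + 39×60 + 59) × 48 + 33 = 115185.
Real time: 115185 / (48) = 38395/16 s.
Target frame: (38395/16) × (30000/1001) = 10284375/143 ≈ 71918.706 → 71919.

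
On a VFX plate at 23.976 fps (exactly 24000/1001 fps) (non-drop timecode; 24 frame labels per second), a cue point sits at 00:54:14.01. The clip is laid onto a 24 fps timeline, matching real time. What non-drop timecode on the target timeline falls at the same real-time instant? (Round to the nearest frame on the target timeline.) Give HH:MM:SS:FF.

00:54:17:07

Source frame index: (0×3600 + 54×60 + 14) × 24 + 1 = 78097.
Real time: 78097 / (24000/1001) = 78175097/24000 s.
Target frame: (78175097/24000) × (24) = 78175097/1000 ≈ 78175.097 → 78175.
At 24 labels/s: frame 78175 → 00:54:17:07.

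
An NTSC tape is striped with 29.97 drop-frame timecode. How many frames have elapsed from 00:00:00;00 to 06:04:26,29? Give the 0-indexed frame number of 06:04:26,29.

655353

Complete 10-minute blocks: 36, each 17982 frames → 647352.
Remaining 4 whole minutes in the current block: 1800 + 3 × 1798 = 7194 frames.
Within the current minute: 26 × 30 + 29 − 2 = 807 (labels ;00/;01 skipped at this minute). Total = 647352 + 7194 + 807 = 655353.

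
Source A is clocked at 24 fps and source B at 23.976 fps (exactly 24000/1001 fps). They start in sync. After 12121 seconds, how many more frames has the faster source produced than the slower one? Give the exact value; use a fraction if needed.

A emits 24 × 12121 = 290904 frames; B emits 24000/1001 × 12121 = 290904000/1001.
Difference = 290904/1001 frames (≈ 290.6134); B is behind A.

290904/1001 frames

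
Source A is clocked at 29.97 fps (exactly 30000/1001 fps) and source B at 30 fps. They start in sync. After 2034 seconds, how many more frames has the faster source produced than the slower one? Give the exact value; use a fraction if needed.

61020/1001 frames

A emits 30000/1001 × 2034 = 61020000/1001 frames; B emits 30 × 2034 = 61020.
Difference = 61020/1001 frames (≈ 60.9590); B is ahead of A.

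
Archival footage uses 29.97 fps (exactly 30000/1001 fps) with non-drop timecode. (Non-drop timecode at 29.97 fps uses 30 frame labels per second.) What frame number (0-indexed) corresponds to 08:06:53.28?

Total seconds to the label: (8 × 3600 + 6 × 60 + 53) = 29213.
Frame index = 29213 × 30 + 28 = 876418.

876418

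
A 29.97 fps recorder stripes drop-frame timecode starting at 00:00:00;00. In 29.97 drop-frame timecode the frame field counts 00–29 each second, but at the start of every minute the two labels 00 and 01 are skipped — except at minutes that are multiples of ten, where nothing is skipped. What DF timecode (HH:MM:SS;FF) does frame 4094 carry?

00:02:16;18

Each 10-minute DF block holds 10 × 60 × 30 − 9 × 2 = 17982 frames. 4094 ÷ 17982 → 0 full blocks, remainder 4094.
Within the partial block the first minute is 1800 frames and each further minute 1798, so 2 further minute boundaries passed. Total skipped labels = 18 × 0 + 2 × 2 = 4.
Non-drop label index = 4094 + 4 = 4098; at 30 labels/s that is 00:02:16:18, i.e. DF 00:02:16;18.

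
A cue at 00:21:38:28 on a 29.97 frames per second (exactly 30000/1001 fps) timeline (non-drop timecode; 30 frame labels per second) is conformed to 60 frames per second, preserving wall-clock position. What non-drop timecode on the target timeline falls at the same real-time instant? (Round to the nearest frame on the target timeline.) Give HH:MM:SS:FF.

00:21:40:14

Source frame index: (0×3600 + 21×60 + 38) × 30 + 28 = 38968.
Real time: 38968 / (30000/1001) = 4875871/3750 s.
Target frame: (4875871/3750) × (60) = 9751742/125 ≈ 78013.936 → 78014.
At 60 labels/s: frame 78014 → 00:21:40:14.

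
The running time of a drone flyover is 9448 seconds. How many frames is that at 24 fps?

226752 frames

Frames = 9448 × 24 = 226752.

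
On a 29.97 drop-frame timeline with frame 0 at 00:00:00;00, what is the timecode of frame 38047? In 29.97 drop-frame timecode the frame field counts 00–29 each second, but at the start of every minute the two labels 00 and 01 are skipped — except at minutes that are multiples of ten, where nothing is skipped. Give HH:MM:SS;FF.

00:21:09;15

Ten DF minutes hold 17982 frames, so frame 38047 lies in block 2 (frames 35964–53945) with 2083 frames into that block.
The block's first minute is 1800 frames and the rest 1798 each; 2083 frames reaches minute 1, so 2 × 18 + 1 × 2 = 38 labels have been skipped so far.
Adding those back, label number 38047 + 38 = 38085 at 30 labels/s is 1269 s + 15 f = 0 h 21 min 9 s frame 15, i.e. 00:21:09;15.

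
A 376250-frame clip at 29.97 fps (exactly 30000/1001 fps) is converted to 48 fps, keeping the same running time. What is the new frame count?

Target frames = source frames × (target rate / source rate) = 376250 × (48)/(30000/1001) = 376250 × 1001/625 = 602602.

602602 frames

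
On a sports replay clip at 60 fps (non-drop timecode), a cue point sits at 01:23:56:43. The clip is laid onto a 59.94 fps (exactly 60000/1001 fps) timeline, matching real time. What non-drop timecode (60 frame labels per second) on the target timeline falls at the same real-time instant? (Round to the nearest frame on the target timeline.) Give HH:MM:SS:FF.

01:23:51:41

Source frame index: (1×3600 + 23×60 + 56) × 60 + 43 = 302203.
Real time: 302203 / (60) = 302203/60 s.
Target frame: (302203/60) × (60000/1001) = 27473000/91 ≈ 301901.099 → 301901.
At 60 labels/s: frame 301901 → 01:23:51:41.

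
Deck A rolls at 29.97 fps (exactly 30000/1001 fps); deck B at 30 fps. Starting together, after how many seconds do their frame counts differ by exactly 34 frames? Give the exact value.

The gap grows by |30 − 30000/1001| = 30/1001 frames per second.
Time for a 34-frame gap: 34 ÷ (30/1001) = 17017/15 s.

17017/15 seconds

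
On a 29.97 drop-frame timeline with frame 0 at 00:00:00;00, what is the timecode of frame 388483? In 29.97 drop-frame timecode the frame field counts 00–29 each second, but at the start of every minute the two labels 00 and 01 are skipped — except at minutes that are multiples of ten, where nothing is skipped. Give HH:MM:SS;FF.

Each 10-minute DF block holds 10 × 60 × 30 − 9 × 2 = 17982 frames. 388483 ÷ 17982 → 21 full blocks, remainder 10861.
Within the partial block the first minute is 1800 frames and each further minute 1798, so 6 further minute boundaries passed. Total skipped labels = 18 × 21 + 2 × 6 = 390.
Non-drop label index = 388483 + 390 = 388873; at 30 labels/s that is 03:36:02:13, i.e. DF 03:36:02;13.

03:36:02;13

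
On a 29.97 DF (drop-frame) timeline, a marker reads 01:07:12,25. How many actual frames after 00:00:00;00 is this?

As if non-drop at 30 labels/s: (1 × 3600 + 7 × 60 + 12) × 30 + 25 = 120985.
Minute boundaries passed: 67; those not divisible by 10: 67 − 6 = 61; dropped labels = 2 × 61 = 122.
Actual frame index = 120985 − 122 = 120863.

120863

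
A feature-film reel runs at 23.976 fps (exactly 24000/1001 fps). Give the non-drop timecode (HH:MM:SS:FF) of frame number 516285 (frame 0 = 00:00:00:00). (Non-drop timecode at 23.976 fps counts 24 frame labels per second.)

516285 ÷ 24 = 21511 full seconds, remainder 21 frames.
21511 s = 5 h 58 min 31 s.
Timecode: 05:58:31:21.

05:58:31:21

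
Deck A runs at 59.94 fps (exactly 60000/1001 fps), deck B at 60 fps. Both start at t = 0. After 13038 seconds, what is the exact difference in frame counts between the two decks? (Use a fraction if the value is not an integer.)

782280/1001 frames

A emits 60000/1001 × 13038 = 782280000/1001 frames; B emits 60 × 13038 = 782280.
Difference = 782280/1001 frames (≈ 781.4985); B is ahead of A.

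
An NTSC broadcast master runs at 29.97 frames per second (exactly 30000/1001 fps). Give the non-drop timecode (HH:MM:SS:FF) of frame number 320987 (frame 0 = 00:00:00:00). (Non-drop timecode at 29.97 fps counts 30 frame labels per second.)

320987 ÷ 30 = 10699 full seconds, remainder 17 frames.
10699 s = 2 h 58 min 19 s.
Timecode: 02:58:19:17.

02:58:19:17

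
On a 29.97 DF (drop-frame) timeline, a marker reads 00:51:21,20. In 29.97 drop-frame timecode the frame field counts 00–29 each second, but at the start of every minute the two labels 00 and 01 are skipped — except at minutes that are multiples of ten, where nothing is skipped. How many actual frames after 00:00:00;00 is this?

92358

As if non-drop at 30 labels/s: (0 × 3600 + 51 × 60 + 21) × 30 + 20 = 92450.
Minute boundaries passed: 51; those not divisible by 10: 51 − 5 = 46; dropped labels = 2 × 46 = 92.
Actual frame index = 92450 − 92 = 92358.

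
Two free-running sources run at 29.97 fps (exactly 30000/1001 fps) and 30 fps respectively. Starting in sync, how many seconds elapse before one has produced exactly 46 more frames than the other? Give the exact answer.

The gap grows by |30 − 30000/1001| = 30/1001 frames per second.
Time for a 46-frame gap: 46 ÷ (30/1001) = 23023/15 s.

23023/15 seconds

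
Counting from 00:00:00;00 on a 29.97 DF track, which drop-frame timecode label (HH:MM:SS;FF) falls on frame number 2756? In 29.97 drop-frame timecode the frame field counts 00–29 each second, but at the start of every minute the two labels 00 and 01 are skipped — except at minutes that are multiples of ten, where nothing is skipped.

Each 10-minute DF block holds 10 × 60 × 30 − 9 × 2 = 17982 frames. 2756 ÷ 17982 → 0 full blocks, remainder 2756.
Within the partial block the first minute is 1800 frames and each further minute 1798, so 1 further minute boundary passed. Total skipped labels = 18 × 0 + 2 × 1 = 2.
Non-drop label index = 2756 + 2 = 2758; at 30 labels/s that is 00:01:31:28, i.e. DF 00:01:31;28.

00:01:31;28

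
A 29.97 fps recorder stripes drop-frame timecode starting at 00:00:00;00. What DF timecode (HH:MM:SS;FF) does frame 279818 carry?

Each 10-minute DF block holds 10 × 60 × 30 − 9 × 2 = 17982 frames. 279818 ÷ 17982 → 15 full blocks, remainder 10088.
Within the partial block the first minute is 1800 frames and each further minute 1798, so 5 further minute boundaries passed. Total skipped labels = 18 × 15 + 2 × 5 = 280.
Non-drop label index = 279818 + 280 = 280098; at 30 labels/s that is 02:35:36:18, i.e. DF 02:35:36;18.

02:35:36;18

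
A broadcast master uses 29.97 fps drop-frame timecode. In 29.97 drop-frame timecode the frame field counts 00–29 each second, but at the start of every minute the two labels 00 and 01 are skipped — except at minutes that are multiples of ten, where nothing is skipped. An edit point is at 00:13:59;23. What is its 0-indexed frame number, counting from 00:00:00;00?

Complete 10-minute blocks: 1, each 17982 frames → 17982.
Remaining 3 whole minutes in the current block: 1800 + 2 × 1798 = 5396 frames.
Within the current minute: 59 × 30 + 23 − 2 = 1791 (labels ;00/;01 skipped at this minute). Total = 17982 + 5396 + 1791 = 25169.

25169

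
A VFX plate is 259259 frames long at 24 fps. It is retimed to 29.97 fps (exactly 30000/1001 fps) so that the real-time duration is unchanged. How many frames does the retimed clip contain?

323750 frames

Target frames = source frames × (target rate / source rate) = 259259 × (30000/1001)/(24) = 259259 × 1250/1001 = 323750.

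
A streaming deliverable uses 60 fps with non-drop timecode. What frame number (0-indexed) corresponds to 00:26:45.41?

Total seconds to the label: (0 × 3600 + 26 × 60 + 45) = 1605.
Frame index = 1605 × 60 + 41 = 96341.

frame 96341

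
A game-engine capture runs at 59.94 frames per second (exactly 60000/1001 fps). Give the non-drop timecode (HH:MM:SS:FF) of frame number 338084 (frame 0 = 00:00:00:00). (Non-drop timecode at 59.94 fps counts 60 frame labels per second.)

338084 ÷ 60 = 5634 full seconds, remainder 44 frames.
5634 s = 1 h 33 min 54 s.
Timecode: 01:33:54:44.

01:33:54:44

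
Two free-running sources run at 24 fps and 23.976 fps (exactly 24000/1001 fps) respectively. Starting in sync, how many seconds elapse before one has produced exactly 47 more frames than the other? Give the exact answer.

47047/24 seconds

The gap grows by |24000/1001 − 24| = 24/1001 frames per second.
Time for a 47-frame gap: 47 ÷ (24/1001) = 47047/24 s.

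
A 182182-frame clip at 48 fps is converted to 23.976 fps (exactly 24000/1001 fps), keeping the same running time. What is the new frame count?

Target frames = source frames × (target rate / source rate) = 182182 × (24000/1001)/(48) = 182182 × 500/1001 = 91000.

91000 frames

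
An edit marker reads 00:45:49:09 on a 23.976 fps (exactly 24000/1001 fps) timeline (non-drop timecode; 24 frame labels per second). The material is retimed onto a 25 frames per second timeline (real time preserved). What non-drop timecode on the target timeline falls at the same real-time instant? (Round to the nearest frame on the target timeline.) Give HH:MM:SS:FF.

00:45:52:03

Source frame index: (0×3600 + 45×60 + 49) × 24 + 9 = 65985.
Real time: 65985 / (24000/1001) = 4403399/1600 s.
Target frame: (4403399/1600) × (25) = 4403399/64 ≈ 68803.109 → 68803.
At 25 labels/s: frame 68803 → 00:45:52:03.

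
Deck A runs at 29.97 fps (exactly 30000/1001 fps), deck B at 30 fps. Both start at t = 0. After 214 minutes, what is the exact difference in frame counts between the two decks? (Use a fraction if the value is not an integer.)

385200/1001 frames

214 min = 12840 s.
A emits 30000/1001 × 12840 = 385200000/1001 frames; B emits 30 × 12840 = 385200.
Difference = 385200/1001 frames (≈ 384.8152); B is ahead of A.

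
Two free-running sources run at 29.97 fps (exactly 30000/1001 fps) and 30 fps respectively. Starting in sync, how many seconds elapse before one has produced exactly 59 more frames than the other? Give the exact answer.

59059/30 seconds

The gap grows by |30 − 30000/1001| = 30/1001 frames per second.
Time for a 59-frame gap: 59 ÷ (30/1001) = 59059/30 s.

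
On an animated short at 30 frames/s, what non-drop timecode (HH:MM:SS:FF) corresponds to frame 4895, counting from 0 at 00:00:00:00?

4895 ÷ 30 = 163 full seconds, remainder 5 frames.
163 s = 0 h 2 min 43 s.
Timecode: 00:02:43:05.

00:02:43:05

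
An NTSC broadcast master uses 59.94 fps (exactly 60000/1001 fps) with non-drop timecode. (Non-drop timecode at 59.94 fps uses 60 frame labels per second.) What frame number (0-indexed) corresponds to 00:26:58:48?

Total seconds to the label: (0 × 3600 + 26 × 60 + 58) = 1618.
Frame index = 1618 × 60 + 48 = 97128.

frame 97128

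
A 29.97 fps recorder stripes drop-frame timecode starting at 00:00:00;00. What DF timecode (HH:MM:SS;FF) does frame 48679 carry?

Each 10-minute DF block holds 10 × 60 × 30 − 9 × 2 = 17982 frames. 48679 ÷ 17982 → 2 full blocks, remainder 12715.
Within the partial block the first minute is 1800 frames and each further minute 1798, so 7 further minute boundaries passed. Total skipped labels = 18 × 2 + 2 × 7 = 50.
Non-drop label index = 48679 + 50 = 48729; at 30 labels/s that is 00:27:04:09, i.e. DF 00:27:04;09.

00:27:04;09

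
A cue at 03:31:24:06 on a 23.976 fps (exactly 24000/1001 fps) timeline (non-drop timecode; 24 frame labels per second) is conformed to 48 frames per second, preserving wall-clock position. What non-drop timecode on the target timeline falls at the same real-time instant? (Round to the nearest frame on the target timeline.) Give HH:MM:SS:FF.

Source frame index: (3×3600 + 31×60 + 24) × 24 + 6 = 304422.
Real time: 304422 / (24000/1001) = 50787737/4000 s.
Target frame: (50787737/4000) × (48) = 152363211/250 ≈ 609452.844 → 609453.
At 48 labels/s: frame 609453 → 03:31:36:45.

03:31:36:45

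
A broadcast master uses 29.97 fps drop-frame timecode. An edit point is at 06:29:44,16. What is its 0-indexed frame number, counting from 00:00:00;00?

Complete 10-minute blocks: 38, each 17982 frames → 683316.
Remaining 9 whole minutes in the current block: 1800 + 8 × 1798 = 16184 frames.
Within the current minute: 44 × 30 + 16 − 2 = 1334 (labels ;00/;01 skipped at this minute). Total = 683316 + 16184 + 1334 = 700834.

700834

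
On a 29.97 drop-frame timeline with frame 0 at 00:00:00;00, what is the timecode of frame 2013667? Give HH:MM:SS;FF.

Each 10-minute DF block holds 10 × 60 × 30 − 9 × 2 = 17982 frames. 2013667 ÷ 17982 → 111 full blocks, remainder 17665.
Within the partial block the first minute is 1800 frames and each further minute 1798, so 9 further minute boundaries passed. Total skipped labels = 18 × 111 + 2 × 9 = 2016.
Non-drop label index = 2013667 + 2016 = 2015683; at 30 labels/s that is 18:39:49:13, i.e. DF 18:39:49;13.

18:39:49;13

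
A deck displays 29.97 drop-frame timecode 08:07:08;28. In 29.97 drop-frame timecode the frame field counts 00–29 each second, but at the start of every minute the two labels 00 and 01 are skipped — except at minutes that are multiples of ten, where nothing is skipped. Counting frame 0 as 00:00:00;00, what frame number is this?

As if non-drop at 30 labels/s: (8 × 3600 + 7 × 60 + 8) × 30 + 28 = 876868.
Minute boundaries passed: 487; those not divisible by 10: 487 − 48 = 439; dropped labels = 2 × 439 = 878.
Actual frame index = 876868 − 878 = 875990.

875990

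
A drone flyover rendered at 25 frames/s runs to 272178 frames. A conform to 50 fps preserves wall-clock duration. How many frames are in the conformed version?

Frames at target rate = 272178 × (50) / (25) = 544356.

544356 frames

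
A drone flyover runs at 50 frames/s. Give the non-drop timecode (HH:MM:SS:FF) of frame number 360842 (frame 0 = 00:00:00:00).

360842 ÷ 50 = 7216 full seconds, remainder 42 frames.
7216 s = 2 h 0 min 16 s.
Timecode: 02:00:16:42.

02:00:16:42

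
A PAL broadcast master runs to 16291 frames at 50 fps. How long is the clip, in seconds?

325.82 seconds

Running time = 16291 / (50) = 325.82 s.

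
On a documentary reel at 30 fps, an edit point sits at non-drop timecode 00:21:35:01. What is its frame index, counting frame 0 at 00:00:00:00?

38851

Total seconds to the label: (0 × 3600 + 21 × 60 + 35) = 1295.
Frame index = 1295 × 30 + 1 = 38851.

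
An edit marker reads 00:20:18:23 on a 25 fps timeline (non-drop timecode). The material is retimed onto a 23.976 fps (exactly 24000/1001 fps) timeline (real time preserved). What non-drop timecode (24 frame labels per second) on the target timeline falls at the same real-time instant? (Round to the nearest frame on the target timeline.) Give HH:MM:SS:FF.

00:20:17:17

Source frame index: (0×3600 + 20×60 + 18) × 25 + 23 = 30473.
Real time: 30473 / (25) = 30473/25 s.
Target frame: (30473/25) × (24000/1001) = 29254080/1001 ≈ 29224.855 → 29225.
At 24 labels/s: frame 29225 → 00:20:17:17.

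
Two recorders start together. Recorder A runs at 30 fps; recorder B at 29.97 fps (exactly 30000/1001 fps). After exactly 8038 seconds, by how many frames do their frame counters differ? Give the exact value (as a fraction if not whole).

241140/1001 frames

A emits 30 × 8038 = 241140 frames; B emits 30000/1001 × 8038 = 241140000/1001.
Difference = 241140/1001 frames (≈ 240.8991); B is behind A.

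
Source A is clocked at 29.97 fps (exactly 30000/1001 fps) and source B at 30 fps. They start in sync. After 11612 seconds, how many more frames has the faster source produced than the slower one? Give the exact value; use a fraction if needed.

348360/1001 frames

A emits 30000/1001 × 11612 = 348360000/1001 frames; B emits 30 × 11612 = 348360.
Difference = 348360/1001 frames (≈ 348.0120); B is ahead of A.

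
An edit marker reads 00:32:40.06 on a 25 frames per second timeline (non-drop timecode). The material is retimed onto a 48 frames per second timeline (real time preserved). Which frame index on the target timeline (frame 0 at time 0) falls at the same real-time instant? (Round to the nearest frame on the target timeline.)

Source frame index: (0×3600 + 32×60 + 40) × 25 + 6 = 49006.
Real time: 49006 / (25) = 49006/25 s.
Target frame: (49006/25) × (48) = 2352288/25 ≈ 94091.520 → 94092.

frame 94092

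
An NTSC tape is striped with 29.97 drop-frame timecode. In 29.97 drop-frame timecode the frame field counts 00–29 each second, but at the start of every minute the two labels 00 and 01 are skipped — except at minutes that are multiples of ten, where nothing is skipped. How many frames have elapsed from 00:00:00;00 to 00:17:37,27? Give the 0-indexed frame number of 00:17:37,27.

Complete 10-minute blocks: 1, each 17982 frames → 17982.
Remaining 7 whole minutes in the current block: 1800 + 6 × 1798 = 12588 frames.
Within the current minute: 37 × 30 + 27 − 2 = 1135 (labels ;00/;01 skipped at this minute). Total = 17982 + 12588 + 1135 = 31705.

31705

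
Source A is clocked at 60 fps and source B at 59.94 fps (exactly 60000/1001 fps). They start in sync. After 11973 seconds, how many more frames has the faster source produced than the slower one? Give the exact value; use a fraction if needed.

55260/77 frames

A emits 60 × 11973 = 718380 frames; B emits 60000/1001 × 11973 = 55260000/77.
Difference = 55260/77 frames (≈ 717.6623); B is behind A.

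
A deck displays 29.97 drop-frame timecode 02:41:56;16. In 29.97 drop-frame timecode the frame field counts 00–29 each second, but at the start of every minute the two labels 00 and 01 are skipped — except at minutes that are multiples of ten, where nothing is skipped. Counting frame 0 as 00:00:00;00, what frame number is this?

Complete 10-minute blocks: 16, each 17982 frames → 287712.
Remaining 1 whole minute in the current block: 1800 + 0 × 1798 = 1800 frames.
Within the current minute: 56 × 30 + 16 − 2 = 1694 (labels ;00/;01 skipped at this minute). Total = 287712 + 1800 + 1694 = 291206.

291206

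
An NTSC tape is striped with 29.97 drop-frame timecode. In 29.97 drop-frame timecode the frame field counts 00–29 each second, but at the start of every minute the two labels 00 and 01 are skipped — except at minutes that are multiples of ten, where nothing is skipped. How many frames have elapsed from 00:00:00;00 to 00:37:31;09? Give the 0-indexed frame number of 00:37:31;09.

As if non-drop at 30 labels/s: (0 × 3600 + 37 × 60 + 31) × 30 + 9 = 67539.
Minute boundaries passed: 37; those not divisible by 10: 37 − 3 = 34; dropped labels = 2 × 34 = 68.
Actual frame index = 67539 − 68 = 67471.

67471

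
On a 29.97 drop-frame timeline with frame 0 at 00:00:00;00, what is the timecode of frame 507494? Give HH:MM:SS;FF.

04:42:13;12

Each 10-minute DF block holds 10 × 60 × 30 − 9 × 2 = 17982 frames. 507494 ÷ 17982 → 28 full blocks, remainder 3998.
Within the partial block the first minute is 1800 frames and each further minute 1798, so 2 further minute boundaries passed. Total skipped labels = 18 × 28 + 2 × 2 = 508.
Non-drop label index = 507494 + 508 = 508002; at 30 labels/s that is 04:42:13:12, i.e. DF 04:42:13;12.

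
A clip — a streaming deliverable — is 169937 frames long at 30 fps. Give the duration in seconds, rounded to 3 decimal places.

5664.567 seconds

Running time = 169937 × 1/30 = 169937/30 s ≈ 5664.567 s.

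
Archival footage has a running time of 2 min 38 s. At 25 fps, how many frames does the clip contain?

3950 frames

2 min 38 s = 158 s.
Frames = 158 × 25 = 3950.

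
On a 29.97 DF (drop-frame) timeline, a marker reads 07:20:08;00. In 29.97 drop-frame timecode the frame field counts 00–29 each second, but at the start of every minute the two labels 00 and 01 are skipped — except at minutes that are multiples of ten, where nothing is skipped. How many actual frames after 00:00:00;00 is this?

Complete 10-minute blocks: 44, each 17982 frames → 791208.
Remaining 0 whole minutes in the current block: 0 frames.
Within the current minute: 8 × 30 + 0 = 240. Total = 791208 + 0 + 240 = 791448.

791448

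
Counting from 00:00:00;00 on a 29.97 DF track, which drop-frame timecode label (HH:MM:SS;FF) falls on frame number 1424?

00:00:47;14

Ten DF minutes hold 17982 frames, so frame 1424 lies in block 0 (frames 0–17981) with 1424 frames into that block.
The block's first minute is 1800 frames and the rest 1798 each; 1424 frames reaches minute 0, so 0 × 18 + 0 × 2 = 0 labels have been skipped so far.
Adding those back, label number 1424 + 0 = 1424 at 30 labels/s is 47 s + 14 f = 0 h 0 min 47 s frame 14, i.e. 00:00:47;14.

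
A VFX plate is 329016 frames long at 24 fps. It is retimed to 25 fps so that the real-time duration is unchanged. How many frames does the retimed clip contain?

342725 frames

Target frames = source frames × (target rate / source rate) = 329016 × (25)/(24) = 329016 × 25/24 = 342725.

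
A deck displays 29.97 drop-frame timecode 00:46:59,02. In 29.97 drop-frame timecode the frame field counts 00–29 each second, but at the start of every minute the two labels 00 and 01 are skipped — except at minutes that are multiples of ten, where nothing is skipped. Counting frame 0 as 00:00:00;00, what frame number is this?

As if non-drop at 30 labels/s: (0 × 3600 + 46 × 60 + 59) × 30 + 2 = 84572.
Minute boundaries passed: 46; those not divisible by 10: 46 − 4 = 42; dropped labels = 2 × 42 = 84.
Actual frame index = 84572 − 84 = 84488.

84488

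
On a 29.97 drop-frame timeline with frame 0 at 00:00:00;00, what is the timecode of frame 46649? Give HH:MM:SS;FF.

Each 10-minute DF block holds 10 × 60 × 30 − 9 × 2 = 17982 frames. 46649 ÷ 17982 → 2 full blocks, remainder 10685.
Within the partial block the first minute is 1800 frames and each further minute 1798, so 5 further minute boundaries passed. Total skipped labels = 18 × 2 + 2 × 5 = 46.
Non-drop label index = 46649 + 46 = 46695; at 30 labels/s that is 00:25:56:15, i.e. DF 00:25:56;15.

00:25:56;15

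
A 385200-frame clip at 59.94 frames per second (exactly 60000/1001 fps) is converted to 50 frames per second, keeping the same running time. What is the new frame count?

Target frames = source frames × (target rate / source rate) = 385200 × (50)/(60000/1001) = 385200 × 1001/1200 = 321321.

321321 frames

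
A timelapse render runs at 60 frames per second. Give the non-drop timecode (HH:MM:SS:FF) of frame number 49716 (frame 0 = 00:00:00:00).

00:13:48:36

49716 ÷ 60 = 828 full seconds, remainder 36 frames.
828 s = 0 h 13 min 48 s.
Timecode: 00:13:48:36.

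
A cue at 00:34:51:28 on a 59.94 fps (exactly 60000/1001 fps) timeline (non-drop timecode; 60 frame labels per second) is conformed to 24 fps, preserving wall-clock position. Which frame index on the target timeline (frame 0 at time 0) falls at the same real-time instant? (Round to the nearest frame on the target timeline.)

Source frame index: (0×3600 + 34×60 + 51) × 60 + 28 = 125488.
Real time: 125488 / (60000/1001) = 7850843/3750 s.
Target frame: (7850843/3750) × (24) = 31403372/625 ≈ 50245.395 → 50245.

frame 50245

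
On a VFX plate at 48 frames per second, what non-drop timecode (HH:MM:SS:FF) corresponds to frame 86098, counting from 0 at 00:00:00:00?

86098 ÷ 48 = 1793 full seconds, remainder 34 frames.
1793 s = 0 h 29 min 53 s.
Timecode: 00:29:53:34.

00:29:53:34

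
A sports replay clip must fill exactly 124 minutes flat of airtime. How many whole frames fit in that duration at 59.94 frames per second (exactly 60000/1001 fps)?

445954 frames

124 min = 7440 s.
Frames = 7440 × 60000/1001 = 446400000/1001 ≈ 445954.0460.
Complete frames: 445954.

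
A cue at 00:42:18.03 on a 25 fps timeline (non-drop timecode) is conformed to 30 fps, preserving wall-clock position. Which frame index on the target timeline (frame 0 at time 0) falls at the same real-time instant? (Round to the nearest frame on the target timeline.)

Source frame index: (0×3600 + 42×60 + 18) × 25 + 3 = 63453.
Real time: 63453 / (25) = 63453/25 s.
Target frame: (63453/25) × (30) = 380718/5 ≈ 76143.600 → 76144.

frame 76144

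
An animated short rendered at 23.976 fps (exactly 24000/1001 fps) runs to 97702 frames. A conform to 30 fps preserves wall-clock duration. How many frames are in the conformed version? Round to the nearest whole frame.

Frames at target rate = 97702 × (30) / (24000/1001) = 48899851/400 ≈ 122249.628.
Nearest whole frame: 122250.

122250 frames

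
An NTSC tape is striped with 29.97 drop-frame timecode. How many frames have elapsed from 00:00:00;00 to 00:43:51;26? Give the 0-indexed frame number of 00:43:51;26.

78878

As if non-drop at 30 labels/s: (0 × 3600 + 43 × 60 + 51) × 30 + 26 = 78956.
Minute boundaries passed: 43; those not divisible by 10: 43 − 4 = 39; dropped labels = 2 × 39 = 78.
Actual frame index = 78956 − 78 = 78878.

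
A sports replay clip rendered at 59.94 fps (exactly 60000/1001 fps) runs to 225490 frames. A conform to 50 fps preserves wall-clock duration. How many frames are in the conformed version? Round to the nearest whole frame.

188096 frames

Frames at target rate = 225490 × (50) / (60000/1001) = 22571549/120 ≈ 188096.242.
Nearest whole frame: 188096.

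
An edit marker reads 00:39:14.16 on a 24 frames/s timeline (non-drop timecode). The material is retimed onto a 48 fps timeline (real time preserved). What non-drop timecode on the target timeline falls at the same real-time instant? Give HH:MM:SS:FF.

Source frame index: (0×3600 + 39×60 + 14) × 24 + 16 = 56512.
Real time: 56512 / (24) = 7064/3 s.
Target frame: (7064/3) × (48) = 113024.
At 48 labels/s: frame 113024 → 00:39:14:32.

00:39:14:32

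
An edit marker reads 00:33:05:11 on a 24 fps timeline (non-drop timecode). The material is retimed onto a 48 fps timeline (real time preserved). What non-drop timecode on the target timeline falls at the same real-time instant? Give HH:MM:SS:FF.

Source frame index: (0×3600 + 33×60 + 5) × 24 + 11 = 47651.
Real time: 47651 / (24) = 47651/24 s.
Target frame: (47651/24) × (48) = 95302.
At 48 labels/s: frame 95302 → 00:33:05:22.

00:33:05:22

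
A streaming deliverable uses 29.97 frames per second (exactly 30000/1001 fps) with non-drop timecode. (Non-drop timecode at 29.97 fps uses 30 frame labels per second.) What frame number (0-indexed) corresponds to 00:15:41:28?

Total seconds to the label: (0 × 3600 + 15 × 60 + 41) = 941.
Frame index = 941 × 30 + 28 = 28258.

28258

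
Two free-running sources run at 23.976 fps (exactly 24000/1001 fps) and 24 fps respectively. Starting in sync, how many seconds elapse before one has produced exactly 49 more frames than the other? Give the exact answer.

The gap grows by |24 − 24000/1001| = 24/1001 frames per second.
Time for a 49-frame gap: 49 ÷ (24/1001) = 49049/24 s.

49049/24 seconds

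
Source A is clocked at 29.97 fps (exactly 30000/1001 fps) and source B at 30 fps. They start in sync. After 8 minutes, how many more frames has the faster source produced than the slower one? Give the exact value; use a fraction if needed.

8 min = 480 s.
A emits 30000/1001 × 480 = 14400000/1001 frames; B emits 30 × 480 = 14400.
Difference = 14400/1001 frames (≈ 14.3856); B is ahead of A.

14400/1001 frames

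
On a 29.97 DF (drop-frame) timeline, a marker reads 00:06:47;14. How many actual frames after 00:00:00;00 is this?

Complete 10-minute blocks: 0, each 17982 frames → 0.
Remaining 6 whole minutes in the current block: 1800 + 5 × 1798 = 10790 frames.
Within the current minute: 47 × 30 + 14 − 2 = 1422 (labels ;00/;01 skipped at this minute). Total = 0 + 10790 + 1422 = 12212.

12212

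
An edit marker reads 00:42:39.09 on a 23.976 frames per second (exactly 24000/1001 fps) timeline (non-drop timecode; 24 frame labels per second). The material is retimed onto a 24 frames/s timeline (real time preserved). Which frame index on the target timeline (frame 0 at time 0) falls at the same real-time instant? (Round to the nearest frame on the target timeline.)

frame 61486

Source frame index: (0×3600 + 42×60 + 39) × 24 + 9 = 61425.
Real time: 61425 / (24000/1001) = 819819/320 s.
Target frame: (819819/320) × (24) = 2459457/40 ≈ 61486.425 → 61486.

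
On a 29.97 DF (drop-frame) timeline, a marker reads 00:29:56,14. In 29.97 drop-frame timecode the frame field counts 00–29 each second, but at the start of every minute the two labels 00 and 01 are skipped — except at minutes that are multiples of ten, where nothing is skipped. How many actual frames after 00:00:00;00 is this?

53840

As if non-drop at 30 labels/s: (0 × 3600 + 29 × 60 + 56) × 30 + 14 = 53894.
Minute boundaries passed: 29; those not divisible by 10: 29 − 2 = 27; dropped labels = 2 × 27 = 54.
Actual frame index = 53894 − 54 = 53840.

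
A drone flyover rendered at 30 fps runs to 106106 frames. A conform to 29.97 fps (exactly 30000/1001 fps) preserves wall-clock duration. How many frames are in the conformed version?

106000 frames

Target frames = source frames × (target rate / source rate) = 106106 × (30000/1001)/(30) = 106106 × 1000/1001 = 106000.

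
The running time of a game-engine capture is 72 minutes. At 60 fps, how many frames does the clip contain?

72 min = 4320 s.
Frames = 4320 × 60 = 259200.

259200 frames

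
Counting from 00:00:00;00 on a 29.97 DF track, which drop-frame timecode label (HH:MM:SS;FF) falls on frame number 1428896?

13:14:37;16

Each 10-minute DF block holds 10 × 60 × 30 − 9 × 2 = 17982 frames. 1428896 ÷ 17982 → 79 full blocks, remainder 8318.
Within the partial block the first minute is 1800 frames and each further minute 1798, so 4 further minute boundaries passed. Total skipped labels = 18 × 79 + 2 × 4 = 1430.
Non-drop label index = 1428896 + 1430 = 1430326; at 30 labels/s that is 13:14:37:16, i.e. DF 13:14:37;16.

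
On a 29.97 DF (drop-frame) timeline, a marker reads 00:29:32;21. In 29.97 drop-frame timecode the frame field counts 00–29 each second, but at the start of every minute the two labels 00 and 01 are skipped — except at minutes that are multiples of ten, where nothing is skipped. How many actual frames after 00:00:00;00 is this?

53127

As if non-drop at 30 labels/s: (0 × 3600 + 29 × 60 + 32) × 30 + 21 = 53181.
Minute boundaries passed: 29; those not divisible by 10: 29 − 2 = 27; dropped labels = 2 × 27 = 54.
Actual frame index = 53181 − 54 = 53127.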